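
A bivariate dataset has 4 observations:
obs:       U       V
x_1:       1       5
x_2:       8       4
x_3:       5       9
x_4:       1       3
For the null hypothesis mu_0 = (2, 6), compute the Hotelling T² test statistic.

Step 1 — sample mean vector:
  mean(U) = (1 + 8 + 5 + 1) / 4 = 15/4 = 3.75
  mean(V) = (5 + 4 + 9 + 3) / 4 = 21/4 = 5.25
  x̄ = (3.75, 5.25),  deviation x̄ - mu_0 = (3.75, 5.25) - (2, 6) = (1.75, -0.75).

Step 2 — sample covariance matrix, S[i,j] = (1/(n-1)) · Σ_k (x_{k,i} - mean_i) · (x_{k,j} - mean_j), divisor n-1 = 3:
  S[U,U] = ((-2.75)·(-2.75) + (4.25)·(4.25) + (1.25)·(1.25) + (-2.75)·(-2.75)) / 3 = 34.75/3 = 11.5833
  S[U,V] = ((-2.75)·(-0.25) + (4.25)·(-1.25) + (1.25)·(3.75) + (-2.75)·(-2.25)) / 3 = 6.25/3 = 2.0833
  S[V,V] = ((-0.25)·(-0.25) + (-1.25)·(-1.25) + (3.75)·(3.75) + (-2.25)·(-2.25)) / 3 = 20.75/3 = 6.9167
  S = [[11.5833, 2.0833],
 [2.0833, 6.9167]].

Step 3 — invert S. det(S) = 11.5833·6.9167 - (2.0833)² = 75.7778.
  S^{-1} = (1/det) · [[d, -b], [-b, a]] = [[0.0913, -0.0275],
 [-0.0275, 0.1529]].

Step 4 — quadratic form (x̄ - mu_0)^T · S^{-1} · (x̄ - mu_0):
  S^{-1} · (x̄ - mu_0) = (0.1804, -0.1628),
  (x̄ - mu_0)^T · [...] = (1.75)·(0.1804) + (-0.75)·(-0.1628) = 0.4377.

Step 5 — scale by n: T² = 4 · 0.4377 = 1.7507.

T² ≈ 1.7507


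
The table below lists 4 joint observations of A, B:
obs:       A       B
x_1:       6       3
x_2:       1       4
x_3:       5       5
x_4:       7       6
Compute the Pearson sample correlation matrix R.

Step 1 — column means:
  mean(A) = (6 + 1 + 5 + 7) / 4 = 19/4 = 4.75
  mean(B) = (3 + 4 + 5 + 6) / 4 = 18/4 = 4.5

Step 2 — sample variances and covariances s[i,j] = (1/(n-1)) · Σ_k (x_{k,i} - mean_i) · (x_{k,j} - mean_j), with n-1 = 3:
  s[A,A] = ((1.25)·(1.25) + (-3.75)·(-3.75) + (0.25)·(0.25) + (2.25)·(2.25)) / 3 = 20.75/3 = 6.9167
  s[A,B] = ((1.25)·(-1.5) + (-3.75)·(-0.5) + (0.25)·(0.5) + (2.25)·(1.5)) / 3 = 3.5/3 = 1.1667
  s[B,B] = ((-1.5)·(-1.5) + (-0.5)·(-0.5) + (0.5)·(0.5) + (1.5)·(1.5)) / 3 = 5/3 = 1.6667
  Sample standard deviations s_i = √(s[i,i]):
  s(A) = √(6.9167) = 2.63
  s(B) = √(1.6667) = 1.291

Step 3 — r_{ij} = s_{ij} / (s_i · s_j):
  r[A,A] = 1 (diagonal).
  r[A,B] = 1.1667 / (2.63 · 1.291) = 1.1667 / 3.3953 = 0.3436
  r[B,B] = 1 (diagonal).

R is symmetric with unit diagonal. Assembling:

R = [[1, 0.3436],
 [0.3436, 1]]


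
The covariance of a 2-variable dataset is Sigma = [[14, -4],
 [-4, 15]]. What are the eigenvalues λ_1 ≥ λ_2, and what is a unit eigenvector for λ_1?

Step 1 — characteristic polynomial of 2×2 Sigma:
  det(Sigma - λI) = λ² - trace · λ + det = 0.
  trace = 14 + 15 = 29, det = 14·15 - (-4)² = 194.
Step 2 — discriminant:
  Δ = trace² - 4·det = 841 - 776 = 65.
Step 3 — eigenvalues:
  λ = (trace ± √Δ)/2 = (29 ± 8.0623)/2,
  λ_1 = 18.5311,  λ_2 = 10.4689.

Step 4 — unit eigenvector for λ_1: solve (Sigma - λ_1 I)v = 0. First row:
  (14 - 18.5311)·v_x + (-4)·v_y = 0, i.e. (-4.5311)·v_x + (-4)·v_y = 0,
  so v ∝ (b, λ_1 - a) = (-4, 4.5311); multiply by -1 so the first entry is positive: u = (4, -4.5311).
  ||u|| = √((4)² + (-4.5311)²) = √(36.5311) ≈ 6.0441,
  v_1 = u/||u|| ≈ (0.6618, -0.7497) (||v_1|| = 1).

λ_1 = 18.5311,  λ_2 = 10.4689;  v_1 ≈ (0.6618, -0.7497)


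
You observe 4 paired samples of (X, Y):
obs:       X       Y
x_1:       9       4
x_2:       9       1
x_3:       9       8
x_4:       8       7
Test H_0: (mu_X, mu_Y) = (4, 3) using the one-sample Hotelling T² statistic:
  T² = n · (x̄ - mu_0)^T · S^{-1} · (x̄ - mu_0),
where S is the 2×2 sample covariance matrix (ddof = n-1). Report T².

Step 1 — sample mean vector:
  mean(X) = (9 + 9 + 9 + 8) / 4 = 35/4 = 8.75
  mean(Y) = (4 + 1 + 8 + 7) / 4 = 20/4 = 5
  x̄ = (8.75, 5),  deviation x̄ - mu_0 = (8.75, 5) - (4, 3) = (4.75, 2).

Step 2 — sample covariance matrix, S[i,j] = (1/(n-1)) · Σ_k (x_{k,i} - mean_i) · (x_{k,j} - mean_j), divisor n-1 = 3:
  S[X,X] = ((0.25)·(0.25) + (0.25)·(0.25) + (0.25)·(0.25) + (-0.75)·(-0.75)) / 3 = 0.75/3 = 0.25
  S[X,Y] = ((0.25)·(-1) + (0.25)·(-4) + (0.25)·(3) + (-0.75)·(2)) / 3 = -2/3 = -0.6667
  S[Y,Y] = ((-1)·(-1) + (-4)·(-4) + (3)·(3) + (2)·(2)) / 3 = 30/3 = 10
  S = [[0.25, -0.6667],
 [-0.6667, 10]].

Step 3 — invert S. det(S) = 0.25·10 - (-0.6667)² = 2.0556.
  S^{-1} = (1/det) · [[d, -b], [-b, a]] = [[4.8649, 0.3243],
 [0.3243, 0.1216]].

Step 4 — quadratic form (x̄ - mu_0)^T · S^{-1} · (x̄ - mu_0):
  S^{-1} · (x̄ - mu_0) = (23.7568, 1.7838),
  (x̄ - mu_0)^T · [...] = (4.75)·(23.7568) + (2)·(1.7838) = 116.4122.

Step 5 — scale by n: T² = 4 · 116.4122 = 465.6486.

T² ≈ 465.6486


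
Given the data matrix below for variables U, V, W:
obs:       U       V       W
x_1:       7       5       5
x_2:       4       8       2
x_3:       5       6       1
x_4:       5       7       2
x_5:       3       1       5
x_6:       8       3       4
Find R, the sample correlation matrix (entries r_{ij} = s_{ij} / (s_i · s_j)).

Step 1 — column means:
  mean(U) = (7 + 4 + 5 + 5 + 3 + 8) / 6 = 32/6 = 5.3333
  mean(V) = (5 + 8 + 6 + 7 + 1 + 3) / 6 = 30/6 = 5
  mean(W) = (5 + 2 + 1 + 2 + 5 + 4) / 6 = 19/6 = 3.1667

Step 2 — sample variances and covariances s[i,j] = (1/(n-1)) · Σ_k (x_{k,i} - mean_i) · (x_{k,j} - mean_j), with n-1 = 5:
  s[U,U] = ((1.6667)·(1.6667) + (-1.3333)·(-1.3333) + (-0.3333)·(-0.3333) + (-0.3333)·(-0.3333) + (-2.3333)·(-2.3333) + (2.6667)·(2.6667)) / 5 = 17.3333/5 = 3.4667
  s[U,V] = ((1.6667)·(0) + (-1.3333)·(3) + (-0.3333)·(1) + (-0.3333)·(2) + (-2.3333)·(-4) + (2.6667)·(-2)) / 5 = -1/5 = -0.2
  s[U,W] = ((1.6667)·(1.8333) + (-1.3333)·(-1.1667) + (-0.3333)·(-2.1667) + (-0.3333)·(-1.1667) + (-2.3333)·(1.8333) + (2.6667)·(0.8333)) / 5 = 3.6667/5 = 0.7333
  s[V,V] = ((0)·(0) + (3)·(3) + (1)·(1) + (2)·(2) + (-4)·(-4) + (-2)·(-2)) / 5 = 34/5 = 6.8
  s[V,W] = ((0)·(1.8333) + (3)·(-1.1667) + (1)·(-2.1667) + (2)·(-1.1667) + (-4)·(1.8333) + (-2)·(0.8333)) / 5 = -17/5 = -3.4
  s[W,W] = ((1.8333)·(1.8333) + (-1.1667)·(-1.1667) + (-2.1667)·(-2.1667) + (-1.1667)·(-1.1667) + (1.8333)·(1.8333) + (0.8333)·(0.8333)) / 5 = 14.8333/5 = 2.9667
  Sample standard deviations s_i = √(s[i,i]):
  s(U) = √(3.4667) = 1.8619
  s(V) = √(6.8) = 2.6077
  s(W) = √(2.9667) = 1.7224

Step 3 — r_{ij} = s_{ij} / (s_i · s_j):
  r[U,U] = 1 (diagonal).
  r[U,V] = -0.2 / (1.8619 · 2.6077) = -0.2 / 4.8552 = -0.0412
  r[U,W] = 0.7333 / (1.8619 · 1.7224) = 0.7333 / 3.2069 = 0.2287
  r[V,V] = 1 (diagonal).
  r[V,W] = -3.4 / (2.6077 · 1.7224) = -3.4 / 4.4915 = -0.757
  r[W,W] = 1 (diagonal).

R is symmetric with unit diagonal. Assembling:

R = [[1, -0.0412, 0.2287],
 [-0.0412, 1, -0.757],
 [0.2287, -0.757, 1]]


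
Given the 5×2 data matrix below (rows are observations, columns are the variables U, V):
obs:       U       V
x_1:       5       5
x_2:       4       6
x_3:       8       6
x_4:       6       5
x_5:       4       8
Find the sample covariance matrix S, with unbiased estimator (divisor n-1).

Step 1 — column means:
  mean(U) = (5 + 4 + 8 + 6 + 4) / 5 = 27/5 = 5.4
  mean(V) = (5 + 6 + 6 + 5 + 8) / 5 = 30/5 = 6

Step 2 — sample covariance S[i,j] = (1/(n-1)) · Σ_k (x_{k,i} - mean_i) · (x_{k,j} - mean_j), with n-1 = 4.
  S[U,U] = ((-0.4)·(-0.4) + (-1.4)·(-1.4) + (2.6)·(2.6) + (0.6)·(0.6) + (-1.4)·(-1.4)) / 4 = 11.2/4 = 2.8
  S[U,V] = ((-0.4)·(-1) + (-1.4)·(0) + (2.6)·(0) + (0.6)·(-1) + (-1.4)·(2)) / 4 = -3/4 = -0.75
  S[V,V] = ((-1)·(-1) + (0)·(0) + (0)·(0) + (-1)·(-1) + (2)·(2)) / 4 = 6/4 = 1.5

S is symmetric (S[j,i] = S[i,j]). Assembling:

S = [[2.8, -0.75],
 [-0.75, 1.5]]


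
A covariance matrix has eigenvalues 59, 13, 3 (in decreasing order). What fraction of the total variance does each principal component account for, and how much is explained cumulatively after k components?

Step 1 — total variance = trace(Sigma) = Σ λ_i = 59 + 13 + 3 = 75.

Step 2 — fraction explained by component i = λ_i / Σ λ:
  PC1: 59/75 = 0.7867
  PC2: 13/75 = 0.1733
  PC3: 3/75 = 0.04

Step 3 — cumulative fraction after k components = (λ_1 + ... + λ_k) / Σ λ:
  k = 1: 59/75 = 0.7867
  k = 2: (59 + 13)/75 = 72/75 = 0.96
  k = 3: (59 + 13 + 3)/75 = 75/75 = 1

Summary (fraction, with percent):

explained: PC1 0.7867 (78.67%), PC2 0.1733 (17.33%), PC3 0.04 (4%);  cumulative: 0.7867, 0.96, 1


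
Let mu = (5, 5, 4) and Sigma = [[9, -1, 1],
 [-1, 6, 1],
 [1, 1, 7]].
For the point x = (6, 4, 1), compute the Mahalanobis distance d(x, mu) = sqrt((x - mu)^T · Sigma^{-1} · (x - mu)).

Step 1 — centre the observation: (x - mu) = (1, -1, -3).

Step 2 — invert Sigma (cofactor / det for 3×3, or solve directly):
  Sigma^{-1} = [[0.1158, 0.0226, -0.0198],
 [0.0226, 0.1751, -0.0282],
 [-0.0198, -0.0282, 0.1497]].

Step 3 — form the quadratic (x - mu)^T · Sigma^{-1} · (x - mu):
  Sigma^{-1} · (x - mu) = (0.1525, -0.0678, -0.4407).
  (x - mu)^T · [Sigma^{-1} · (x - mu)] = (1)·(0.1525) + (-1)·(-0.0678) + (-3)·(-0.4407) = 1.5424.

Step 4 — take square root: d = √(1.5424) ≈ 1.2419.

d(x, mu) = √(1.5424) ≈ 1.2419


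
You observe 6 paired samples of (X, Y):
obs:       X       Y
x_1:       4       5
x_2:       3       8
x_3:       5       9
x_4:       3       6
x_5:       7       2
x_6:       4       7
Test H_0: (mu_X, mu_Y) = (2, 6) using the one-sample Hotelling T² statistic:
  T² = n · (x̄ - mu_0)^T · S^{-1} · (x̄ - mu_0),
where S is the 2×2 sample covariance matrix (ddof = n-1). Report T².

Step 1 — sample mean vector:
  mean(X) = (4 + 3 + 5 + 3 + 7 + 4) / 6 = 26/6 = 4.3333
  mean(Y) = (5 + 8 + 9 + 6 + 2 + 7) / 6 = 37/6 = 6.1667
  x̄ = (4.3333, 6.1667),  deviation x̄ - mu_0 = (4.3333, 6.1667) - (2, 6) = (2.3333, 0.1667).

Step 2 — sample covariance matrix, S[i,j] = (1/(n-1)) · Σ_k (x_{k,i} - mean_i) · (x_{k,j} - mean_j), divisor n-1 = 5:
  S[X,X] = ((-0.3333)·(-0.3333) + (-1.3333)·(-1.3333) + (0.6667)·(0.6667) + (-1.3333)·(-1.3333) + (2.6667)·(2.6667) + (-0.3333)·(-0.3333)) / 5 = 11.3333/5 = 2.2667
  S[X,Y] = ((-0.3333)·(-1.1667) + (-1.3333)·(1.8333) + (0.6667)·(2.8333) + (-1.3333)·(-0.1667) + (2.6667)·(-4.1667) + (-0.3333)·(0.8333)) / 5 = -11.3333/5 = -2.2667
  S[Y,Y] = ((-1.1667)·(-1.1667) + (1.8333)·(1.8333) + (2.8333)·(2.8333) + (-0.1667)·(-0.1667) + (-4.1667)·(-4.1667) + (0.8333)·(0.8333)) / 5 = 30.8333/5 = 6.1667
  S = [[2.2667, -2.2667],
 [-2.2667, 6.1667]].

Step 3 — invert S. det(S) = 2.2667·6.1667 - (-2.2667)² = 8.84.
  S^{-1} = (1/det) · [[d, -b], [-b, a]] = [[0.6976, 0.2564],
 [0.2564, 0.2564]].

Step 4 — quadratic form (x̄ - mu_0)^T · S^{-1} · (x̄ - mu_0):
  S^{-1} · (x̄ - mu_0) = (1.6704, 0.641),
  (x̄ - mu_0)^T · [...] = (2.3333)·(1.6704) + (0.1667)·(0.641) = 4.0045.

Step 5 — scale by n: T² = 6 · 4.0045 = 24.0271.

T² ≈ 24.0271


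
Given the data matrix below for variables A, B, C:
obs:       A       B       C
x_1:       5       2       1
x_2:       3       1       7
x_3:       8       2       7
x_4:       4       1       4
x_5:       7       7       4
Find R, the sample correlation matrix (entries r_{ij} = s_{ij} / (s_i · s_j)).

Step 1 — column means:
  mean(A) = (5 + 3 + 8 + 4 + 7) / 5 = 27/5 = 5.4
  mean(B) = (2 + 1 + 2 + 1 + 7) / 5 = 13/5 = 2.6
  mean(C) = (1 + 7 + 7 + 4 + 4) / 5 = 23/5 = 4.6

Step 2 — sample variances and covariances s[i,j] = (1/(n-1)) · Σ_k (x_{k,i} - mean_i) · (x_{k,j} - mean_j), with n-1 = 4:
  s[A,A] = ((-0.4)·(-0.4) + (-2.4)·(-2.4) + (2.6)·(2.6) + (-1.4)·(-1.4) + (1.6)·(1.6)) / 4 = 17.2/4 = 4.3
  s[A,B] = ((-0.4)·(-0.6) + (-2.4)·(-1.6) + (2.6)·(-0.6) + (-1.4)·(-1.6) + (1.6)·(4.4)) / 4 = 11.8/4 = 2.95
  s[A,C] = ((-0.4)·(-3.6) + (-2.4)·(2.4) + (2.6)·(2.4) + (-1.4)·(-0.6) + (1.6)·(-0.6)) / 4 = 1.8/4 = 0.45
  s[B,B] = ((-0.6)·(-0.6) + (-1.6)·(-1.6) + (-0.6)·(-0.6) + (-1.6)·(-1.6) + (4.4)·(4.4)) / 4 = 25.2/4 = 6.3
  s[B,C] = ((-0.6)·(-3.6) + (-1.6)·(2.4) + (-0.6)·(2.4) + (-1.6)·(-0.6) + (4.4)·(-0.6)) / 4 = -4.8/4 = -1.2
  s[C,C] = ((-3.6)·(-3.6) + (2.4)·(2.4) + (2.4)·(2.4) + (-0.6)·(-0.6) + (-0.6)·(-0.6)) / 4 = 25.2/4 = 6.3
  Sample standard deviations s_i = √(s[i,i]):
  s(A) = √(4.3) = 2.0736
  s(B) = √(6.3) = 2.51
  s(C) = √(6.3) = 2.51

Step 3 — r_{ij} = s_{ij} / (s_i · s_j):
  r[A,A] = 1 (diagonal).
  r[A,B] = 2.95 / (2.0736 · 2.51) = 2.95 / 5.2048 = 0.5668
  r[A,C] = 0.45 / (2.0736 · 2.51) = 0.45 / 5.2048 = 0.0865
  r[B,B] = 1 (diagonal).
  r[B,C] = -1.2 / (2.51 · 2.51) = -1.2 / 6.3 = -0.1905
  r[C,C] = 1 (diagonal).

R is symmetric with unit diagonal. Assembling:

R = [[1, 0.5668, 0.0865],
 [0.5668, 1, -0.1905],
 [0.0865, -0.1905, 1]]


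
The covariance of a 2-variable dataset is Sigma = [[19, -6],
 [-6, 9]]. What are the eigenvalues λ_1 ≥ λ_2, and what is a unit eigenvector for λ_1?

Step 1 — characteristic polynomial of 2×2 Sigma:
  det(Sigma - λI) = λ² - trace · λ + det = 0.
  trace = 19 + 9 = 28, det = 19·9 - (-6)² = 135.
Step 2 — discriminant:
  Δ = trace² - 4·det = 784 - 540 = 244.
Step 3 — eigenvalues:
  λ = (trace ± √Δ)/2 = (28 ± 15.6205)/2,
  λ_1 = 21.8102,  λ_2 = 6.1898.

Step 4 — unit eigenvector for λ_1: solve (Sigma - λ_1 I)v = 0. First row:
  (19 - 21.8102)·v_x + (-6)·v_y = 0, i.e. (-2.8102)·v_x + (-6)·v_y = 0,
  so v ∝ (b, λ_1 - a) = (-6, 2.8102); multiply by -1 so the first entry is positive: u = (6, -2.8102).
  ||u|| = √((6)² + (-2.8102)²) = √(43.8975) ≈ 6.6255,
  v_1 = u/||u|| ≈ (0.9056, -0.4242) (||v_1|| = 1).

λ_1 = 21.8102,  λ_2 = 6.1898;  v_1 ≈ (0.9056, -0.4242)


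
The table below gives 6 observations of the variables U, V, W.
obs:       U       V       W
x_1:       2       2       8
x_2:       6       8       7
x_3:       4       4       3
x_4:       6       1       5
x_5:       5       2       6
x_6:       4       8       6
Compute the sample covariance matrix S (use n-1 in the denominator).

Step 1 — column means:
  mean(U) = (2 + 6 + 4 + 6 + 5 + 4) / 6 = 27/6 = 4.5
  mean(V) = (2 + 8 + 4 + 1 + 2 + 8) / 6 = 25/6 = 4.1667
  mean(W) = (8 + 7 + 3 + 5 + 6 + 6) / 6 = 35/6 = 5.8333

Step 2 — sample covariance S[i,j] = (1/(n-1)) · Σ_k (x_{k,i} - mean_i) · (x_{k,j} - mean_j), with n-1 = 5.
  S[U,U] = ((-2.5)·(-2.5) + (1.5)·(1.5) + (-0.5)·(-0.5) + (1.5)·(1.5) + (0.5)·(0.5) + (-0.5)·(-0.5)) / 5 = 11.5/5 = 2.3
  S[U,V] = ((-2.5)·(-2.1667) + (1.5)·(3.8333) + (-0.5)·(-0.1667) + (1.5)·(-3.1667) + (0.5)·(-2.1667) + (-0.5)·(3.8333)) / 5 = 3.5/5 = 0.7
  S[U,W] = ((-2.5)·(2.1667) + (1.5)·(1.1667) + (-0.5)·(-2.8333) + (1.5)·(-0.8333) + (0.5)·(0.1667) + (-0.5)·(0.1667)) / 5 = -3.5/5 = -0.7
  S[V,V] = ((-2.1667)·(-2.1667) + (3.8333)·(3.8333) + (-0.1667)·(-0.1667) + (-3.1667)·(-3.1667) + (-2.1667)·(-2.1667) + (3.8333)·(3.8333)) / 5 = 48.8333/5 = 9.7667
  S[V,W] = ((-2.1667)·(2.1667) + (3.8333)·(1.1667) + (-0.1667)·(-2.8333) + (-3.1667)·(-0.8333) + (-2.1667)·(0.1667) + (3.8333)·(0.1667)) / 5 = 3.1667/5 = 0.6333
  S[W,W] = ((2.1667)·(2.1667) + (1.1667)·(1.1667) + (-2.8333)·(-2.8333) + (-0.8333)·(-0.8333) + (0.1667)·(0.1667) + (0.1667)·(0.1667)) / 5 = 14.8333/5 = 2.9667

S is symmetric (S[j,i] = S[i,j]). Assembling:

S = [[2.3, 0.7, -0.7],
 [0.7, 9.7667, 0.6333],
 [-0.7, 0.6333, 2.9667]]


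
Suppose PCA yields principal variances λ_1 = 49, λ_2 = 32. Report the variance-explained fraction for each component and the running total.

Step 1 — total variance = trace(Sigma) = Σ λ_i = 49 + 32 = 81.

Step 2 — fraction explained by component i = λ_i / Σ λ:
  PC1: 49/81 = 0.6049
  PC2: 32/81 = 0.3951

Step 3 — cumulative fraction after k components = (λ_1 + ... + λ_k) / Σ λ:
  k = 1: 49/81 = 0.6049
  k = 2: (49 + 32)/81 = 81/81 = 1

Summary (fraction, with percent):

explained: PC1 0.6049 (60.49%), PC2 0.3951 (39.51%);  cumulative: 0.6049, 1


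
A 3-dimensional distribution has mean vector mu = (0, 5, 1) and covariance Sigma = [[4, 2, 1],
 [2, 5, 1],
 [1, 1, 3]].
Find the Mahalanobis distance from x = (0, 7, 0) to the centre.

Step 1 — centre the observation: (x - mu) = (0, 2, -1).

Step 2 — invert Sigma (cofactor / det for 3×3, or solve directly):
  Sigma^{-1} = [[0.3256, -0.1163, -0.0698],
 [-0.1163, 0.2558, -0.0465],
 [-0.0698, -0.0465, 0.3721]].

Step 3 — form the quadratic (x - mu)^T · Sigma^{-1} · (x - mu):
  Sigma^{-1} · (x - mu) = (-0.1628, 0.5581, -0.4651).
  (x - mu)^T · [Sigma^{-1} · (x - mu)] = (0)·(-0.1628) + (2)·(0.5581) + (-1)·(-0.4651) = 1.5814.

Step 4 — take square root: d = √(1.5814) ≈ 1.2575.

d(x, mu) = √(1.5814) ≈ 1.2575


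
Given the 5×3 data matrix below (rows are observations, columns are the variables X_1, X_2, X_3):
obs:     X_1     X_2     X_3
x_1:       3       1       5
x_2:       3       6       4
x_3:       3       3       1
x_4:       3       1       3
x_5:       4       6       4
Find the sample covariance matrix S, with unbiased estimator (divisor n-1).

Step 1 — column means:
  mean(X_1) = (3 + 3 + 3 + 3 + 4) / 5 = 16/5 = 3.2
  mean(X_2) = (1 + 6 + 3 + 1 + 6) / 5 = 17/5 = 3.4
  mean(X_3) = (5 + 4 + 1 + 3 + 4) / 5 = 17/5 = 3.4

Step 2 — sample covariance S[i,j] = (1/(n-1)) · Σ_k (x_{k,i} - mean_i) · (x_{k,j} - mean_j), with n-1 = 4.
  S[X_1,X_1] = ((-0.2)·(-0.2) + (-0.2)·(-0.2) + (-0.2)·(-0.2) + (-0.2)·(-0.2) + (0.8)·(0.8)) / 4 = 0.8/4 = 0.2
  S[X_1,X_2] = ((-0.2)·(-2.4) + (-0.2)·(2.6) + (-0.2)·(-0.4) + (-0.2)·(-2.4) + (0.8)·(2.6)) / 4 = 2.6/4 = 0.65
  S[X_1,X_3] = ((-0.2)·(1.6) + (-0.2)·(0.6) + (-0.2)·(-2.4) + (-0.2)·(-0.4) + (0.8)·(0.6)) / 4 = 0.6/4 = 0.15
  S[X_2,X_2] = ((-2.4)·(-2.4) + (2.6)·(2.6) + (-0.4)·(-0.4) + (-2.4)·(-2.4) + (2.6)·(2.6)) / 4 = 25.2/4 = 6.3
  S[X_2,X_3] = ((-2.4)·(1.6) + (2.6)·(0.6) + (-0.4)·(-2.4) + (-2.4)·(-0.4) + (2.6)·(0.6)) / 4 = 1.2/4 = 0.3
  S[X_3,X_3] = ((1.6)·(1.6) + (0.6)·(0.6) + (-2.4)·(-2.4) + (-0.4)·(-0.4) + (0.6)·(0.6)) / 4 = 9.2/4 = 2.3

S is symmetric (S[j,i] = S[i,j]). Assembling:

S = [[0.2, 0.65, 0.15],
 [0.65, 6.3, 0.3],
 [0.15, 0.3, 2.3]]


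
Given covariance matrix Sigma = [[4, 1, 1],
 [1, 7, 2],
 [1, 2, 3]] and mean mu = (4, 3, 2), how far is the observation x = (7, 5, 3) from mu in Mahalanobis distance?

Step 1 — centre the observation: (x - mu) = (3, 2, 1).

Step 2 — invert Sigma (cofactor / det for 3×3, or solve directly):
  Sigma^{-1} = [[0.2742, -0.0161, -0.0806],
 [-0.0161, 0.1774, -0.1129],
 [-0.0806, -0.1129, 0.4355]].

Step 3 — form the quadratic (x - mu)^T · Sigma^{-1} · (x - mu):
  Sigma^{-1} · (x - mu) = (0.7097, 0.1935, -0.0323).
  (x - mu)^T · [Sigma^{-1} · (x - mu)] = (3)·(0.7097) + (2)·(0.1935) + (1)·(-0.0323) = 2.4839.

Step 4 — take square root: d = √(2.4839) ≈ 1.576.

d(x, mu) = √(2.4839) ≈ 1.576


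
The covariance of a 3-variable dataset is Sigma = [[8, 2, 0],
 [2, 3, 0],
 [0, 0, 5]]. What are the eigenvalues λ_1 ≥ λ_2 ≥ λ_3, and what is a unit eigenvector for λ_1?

Step 1 — characteristic polynomial p(λ) = det(λI - Sigma) = λ³ - tr·λ² + c_1·λ - det, where tr = trace, c_1 = sum of the principal 2×2 minors, det = det(Sigma):
  tr = 8 + 3 + 5 = 16,
  c_1 = (8·3 - (2)²) + (8·5 - (0)²) + (3·5 - (0)²) = 20 + 40 + 15 = 75,
  det = 8·(3·5 - (0)²) - (2)·((2)·5 - (0)·(0)) + (0)·((2)·(0) - 3·(0)) = 8·(15) - (2)·(10) + (0)·(0) = 100.
  So p(λ) = λ³ - 16λ² + 75λ - 100.
Step 2 — look for an integer root (rational root theorem: any rational root is an integer divisor of 100). Testing λ = 5:
  p(5) = 125 - 400 + 375 - 100 = 0  ✓
  Dividing out (λ - 5): p(λ) = (λ - 5)(λ² - 11λ + 20).
Step 3 — remaining eigenvalues from the quadratic λ² - 11λ + 20 = 0:
  Δ = 11² - 4·20 = 121 - 80 = 41,  λ = (11 ± √41)/2 = (11 ± 6.4031)/2 ≈ 8.7016 or 2.2984.
  Sorted: λ_1 = 8.7016,  λ_2 = 5,  λ_3 = 2.2984  (check: sum = 16 = tr ✓).

Step 4 — unit eigenvector for λ_1 ≈ 8.7016: v spans the null space of (Sigma - λ_1 I), whose rows are
  r_1 = (-0.7016, 2, 0),  r_2 = (2, -5.7016, 0),  r_3 = (0, 0, -3.7016).
  v is orthogonal to every row, so take v ∝ r_1 × r_3 = ((2)·(-3.7016) - (0)·(0), (0)·(0) - (-0.7016)·(-3.7016), (-0.7016)·(0) - (2)·(0)) ≈ (-7.4031, -2.5969, 0).
  Rescale (multiply by -1 so the first nonzero entry is positive): u = (7.4031, 2.5969, 0).
  ||u|| = √((7.4031)² + (2.5969)² + (0)²) = √(61.55) ≈ 7.8454,  v_1 = u/||u|| ≈ (0.9436, 0.331, 0) (||v_1|| = 1).

λ_1 = 8.7016,  λ_2 = 5,  λ_3 = 2.2984;  v_1 ≈ (0.9436, 0.331, 0)


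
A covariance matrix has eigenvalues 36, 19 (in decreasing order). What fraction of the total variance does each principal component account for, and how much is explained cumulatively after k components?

Step 1 — total variance = trace(Sigma) = Σ λ_i = 36 + 19 = 55.

Step 2 — fraction explained by component i = λ_i / Σ λ:
  PC1: 36/55 = 0.6545
  PC2: 19/55 = 0.3455

Step 3 — cumulative fraction after k components = (λ_1 + ... + λ_k) / Σ λ:
  k = 1: 36/55 = 0.6545
  k = 2: (36 + 19)/55 = 55/55 = 1

Summary (fraction, with percent):

explained: PC1 0.6545 (65.45%), PC2 0.3455 (34.55%);  cumulative: 0.6545, 1


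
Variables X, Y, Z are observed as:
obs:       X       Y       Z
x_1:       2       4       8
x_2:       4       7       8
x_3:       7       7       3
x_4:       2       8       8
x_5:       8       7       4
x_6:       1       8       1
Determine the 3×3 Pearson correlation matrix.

Step 1 — column means:
  mean(X) = (2 + 4 + 7 + 2 + 8 + 1) / 6 = 24/6 = 4
  mean(Y) = (4 + 7 + 7 + 8 + 7 + 8) / 6 = 41/6 = 6.8333
  mean(Z) = (8 + 8 + 3 + 8 + 4 + 1) / 6 = 32/6 = 5.3333

Step 2 — sample variances and covariances s[i,j] = (1/(n-1)) · Σ_k (x_{k,i} - mean_i) · (x_{k,j} - mean_j), with n-1 = 5:
  s[X,X] = ((-2)·(-2) + (0)·(0) + (3)·(3) + (-2)·(-2) + (4)·(4) + (-3)·(-3)) / 5 = 42/5 = 8.4
  s[X,Y] = ((-2)·(-2.8333) + (0)·(0.1667) + (3)·(0.1667) + (-2)·(1.1667) + (4)·(0.1667) + (-3)·(1.1667)) / 5 = 1/5 = 0.2
  s[X,Z] = ((-2)·(2.6667) + (0)·(2.6667) + (3)·(-2.3333) + (-2)·(2.6667) + (4)·(-1.3333) + (-3)·(-4.3333)) / 5 = -10/5 = -2
  s[Y,Y] = ((-2.8333)·(-2.8333) + (0.1667)·(0.1667) + (0.1667)·(0.1667) + (1.1667)·(1.1667) + (0.1667)·(0.1667) + (1.1667)·(1.1667)) / 5 = 10.8333/5 = 2.1667
  s[Y,Z] = ((-2.8333)·(2.6667) + (0.1667)·(2.6667) + (0.1667)·(-2.3333) + (1.1667)·(2.6667) + (0.1667)·(-1.3333) + (1.1667)·(-4.3333)) / 5 = -9.6667/5 = -1.9333
  s[Z,Z] = ((2.6667)·(2.6667) + (2.6667)·(2.6667) + (-2.3333)·(-2.3333) + (2.6667)·(2.6667) + (-1.3333)·(-1.3333) + (-4.3333)·(-4.3333)) / 5 = 47.3333/5 = 9.4667
  Sample standard deviations s_i = √(s[i,i]):
  s(X) = √(8.4) = 2.8983
  s(Y) = √(2.1667) = 1.472
  s(Z) = √(9.4667) = 3.0768

Step 3 — r_{ij} = s_{ij} / (s_i · s_j):
  r[X,X] = 1 (diagonal).
  r[X,Y] = 0.2 / (2.8983 · 1.472) = 0.2 / 4.2661 = 0.0469
  r[X,Z] = -2 / (2.8983 · 3.0768) = -2 / 8.9174 = -0.2243
  r[Y,Y] = 1 (diagonal).
  r[Y,Z] = -1.9333 / (1.472 · 3.0768) = -1.9333 / 4.5289 = -0.4269
  r[Z,Z] = 1 (diagonal).

R is symmetric with unit diagonal. Assembling:

R = [[1, 0.0469, -0.2243],
 [0.0469, 1, -0.4269],
 [-0.2243, -0.4269, 1]]


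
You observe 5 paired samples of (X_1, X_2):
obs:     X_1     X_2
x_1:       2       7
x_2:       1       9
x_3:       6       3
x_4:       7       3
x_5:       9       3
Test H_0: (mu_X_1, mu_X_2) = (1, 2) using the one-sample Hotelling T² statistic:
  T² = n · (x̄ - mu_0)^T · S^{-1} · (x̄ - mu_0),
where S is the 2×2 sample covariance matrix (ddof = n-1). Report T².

Step 1 — sample mean vector:
  mean(X_1) = (2 + 1 + 6 + 7 + 9) / 5 = 25/5 = 5
  mean(X_2) = (7 + 9 + 3 + 3 + 3) / 5 = 25/5 = 5
  x̄ = (5, 5),  deviation x̄ - mu_0 = (5, 5) - (1, 2) = (4, 3).

Step 2 — sample covariance matrix, S[i,j] = (1/(n-1)) · Σ_k (x_{k,i} - mean_i) · (x_{k,j} - mean_j), divisor n-1 = 4:
  S[X_1,X_1] = ((-3)·(-3) + (-4)·(-4) + (1)·(1) + (2)·(2) + (4)·(4)) / 4 = 46/4 = 11.5
  S[X_1,X_2] = ((-3)·(2) + (-4)·(4) + (1)·(-2) + (2)·(-2) + (4)·(-2)) / 4 = -36/4 = -9
  S[X_2,X_2] = ((2)·(2) + (4)·(4) + (-2)·(-2) + (-2)·(-2) + (-2)·(-2)) / 4 = 32/4 = 8
  S = [[11.5, -9],
 [-9, 8]].

Step 3 — invert S. det(S) = 11.5·8 - (-9)² = 11.
  S^{-1} = (1/det) · [[d, -b], [-b, a]] = [[0.7273, 0.8182],
 [0.8182, 1.0455]].

Step 4 — quadratic form (x̄ - mu_0)^T · S^{-1} · (x̄ - mu_0):
  S^{-1} · (x̄ - mu_0) = (5.3636, 6.4091),
  (x̄ - mu_0)^T · [...] = (4)·(5.3636) + (3)·(6.4091) = 40.6818.

Step 5 — scale by n: T² = 5 · 40.6818 = 203.4091.

T² ≈ 203.4091


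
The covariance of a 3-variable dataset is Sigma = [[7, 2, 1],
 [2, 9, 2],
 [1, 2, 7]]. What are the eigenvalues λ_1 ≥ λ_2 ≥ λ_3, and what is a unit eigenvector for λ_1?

Step 1 — characteristic polynomial p(λ) = det(λI - Sigma) = λ³ - tr·λ² + c_1·λ - det, where tr = trace, c_1 = sum of the principal 2×2 minors, det = det(Sigma):
  tr = 7 + 9 + 7 = 23,
  c_1 = (7·9 - (2)²) + (7·7 - (1)²) + (9·7 - (2)²) = 59 + 48 + 59 = 166,
  det = 7·(9·7 - (2)²) - (2)·((2)·7 - (2)·(1)) + (1)·((2)·(2) - 9·(1)) = 7·(59) - (2)·(12) + (1)·(-5) = 384.
  So p(λ) = λ³ - 23λ² + 166λ - 384.
Step 2 — look for an integer root (rational root theorem: any rational root is an integer divisor of 384). Testing λ = 6:
  p(6) = 216 - 828 + 996 - 384 = 0  ✓
  Dividing out (λ - 6): p(λ) = (λ - 6)(λ² - 17λ + 64).
Step 3 — remaining eigenvalues from the quadratic λ² - 17λ + 64 = 0:
  Δ = 17² - 4·64 = 289 - 256 = 33,  λ = (17 ± √33)/2 = (17 ± 5.7446)/2 ≈ 11.3723 or 5.6277.
  Sorted: λ_1 = 11.3723,  λ_2 = 6,  λ_3 = 5.6277  (check: sum = 23 = tr ✓).

Step 4 — unit eigenvector for λ_1 ≈ 11.3723: v spans the null space of (Sigma - λ_1 I), whose rows are
  r_1 = (-4.3723, 2, 1),  r_2 = (2, -2.3723, 2),  r_3 = (1, 2, -4.3723).
  v is orthogonal to every row, so take v ∝ r_1 × r_2 = ((2)·(2) - (1)·(-2.3723), (1)·(2) - (-4.3723)·(2), (-4.3723)·(-2.3723) - (2)·(2)) ≈ (6.3723, 10.7446, 6.3723).
  Let u = (6.3723, 10.7446, 6.3723).
  ||u|| = √((6.3723)² + (10.7446)² + (6.3723)²) = √(196.6576) ≈ 14.0235,  v_1 = u/||u|| ≈ (0.4544, 0.7662, 0.4544) (||v_1|| = 1).

λ_1 = 11.3723,  λ_2 = 6,  λ_3 = 5.6277;  v_1 ≈ (0.4544, 0.7662, 0.4544)


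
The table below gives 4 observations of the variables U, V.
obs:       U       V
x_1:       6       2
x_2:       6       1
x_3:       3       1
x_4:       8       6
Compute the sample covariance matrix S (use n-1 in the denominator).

Step 1 — column means:
  mean(U) = (6 + 6 + 3 + 8) / 4 = 23/4 = 5.75
  mean(V) = (2 + 1 + 1 + 6) / 4 = 10/4 = 2.5

Step 2 — sample covariance S[i,j] = (1/(n-1)) · Σ_k (x_{k,i} - mean_i) · (x_{k,j} - mean_j), with n-1 = 3.
  S[U,U] = ((0.25)·(0.25) + (0.25)·(0.25) + (-2.75)·(-2.75) + (2.25)·(2.25)) / 3 = 12.75/3 = 4.25
  S[U,V] = ((0.25)·(-0.5) + (0.25)·(-1.5) + (-2.75)·(-1.5) + (2.25)·(3.5)) / 3 = 11.5/3 = 3.8333
  S[V,V] = ((-0.5)·(-0.5) + (-1.5)·(-1.5) + (-1.5)·(-1.5) + (3.5)·(3.5)) / 3 = 17/3 = 5.6667

S is symmetric (S[j,i] = S[i,j]). Assembling:

S = [[4.25, 3.8333],
 [3.8333, 5.6667]]


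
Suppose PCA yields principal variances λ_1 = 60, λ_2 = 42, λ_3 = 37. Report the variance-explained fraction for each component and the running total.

Step 1 — total variance = trace(Sigma) = Σ λ_i = 60 + 42 + 37 = 139.

Step 2 — fraction explained by component i = λ_i / Σ λ:
  PC1: 60/139 = 0.4317
  PC2: 42/139 = 0.3022
  PC3: 37/139 = 0.2662

Step 3 — cumulative fraction after k components = (λ_1 + ... + λ_k) / Σ λ:
  k = 1: 60/139 = 0.4317
  k = 2: (60 + 42)/139 = 102/139 = 0.7338
  k = 3: (60 + 42 + 37)/139 = 139/139 = 1

Summary (fraction, with percent):

explained: PC1 0.4317 (43.17%), PC2 0.3022 (30.22%), PC3 0.2662 (26.62%);  cumulative: 0.4317, 0.7338, 1


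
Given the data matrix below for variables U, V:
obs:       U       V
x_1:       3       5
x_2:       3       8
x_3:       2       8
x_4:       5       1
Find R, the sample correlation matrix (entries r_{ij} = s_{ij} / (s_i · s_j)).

Step 1 — column means:
  mean(U) = (3 + 3 + 2 + 5) / 4 = 13/4 = 3.25
  mean(V) = (5 + 8 + 8 + 1) / 4 = 22/4 = 5.5

Step 2 — sample variances and covariances s[i,j] = (1/(n-1)) · Σ_k (x_{k,i} - mean_i) · (x_{k,j} - mean_j), with n-1 = 3:
  s[U,U] = ((-0.25)·(-0.25) + (-0.25)·(-0.25) + (-1.25)·(-1.25) + (1.75)·(1.75)) / 3 = 4.75/3 = 1.5833
  s[U,V] = ((-0.25)·(-0.5) + (-0.25)·(2.5) + (-1.25)·(2.5) + (1.75)·(-4.5)) / 3 = -11.5/3 = -3.8333
  s[V,V] = ((-0.5)·(-0.5) + (2.5)·(2.5) + (2.5)·(2.5) + (-4.5)·(-4.5)) / 3 = 33/3 = 11
  Sample standard deviations s_i = √(s[i,i]):
  s(U) = √(1.5833) = 1.2583
  s(V) = √(11) = 3.3166

Step 3 — r_{ij} = s_{ij} / (s_i · s_j):
  r[U,U] = 1 (diagonal).
  r[U,V] = -3.8333 / (1.2583 · 3.3166) = -3.8333 / 4.1733 = -0.9185
  r[V,V] = 1 (diagonal).

R is symmetric with unit diagonal. Assembling:

R = [[1, -0.9185],
 [-0.9185, 1]]


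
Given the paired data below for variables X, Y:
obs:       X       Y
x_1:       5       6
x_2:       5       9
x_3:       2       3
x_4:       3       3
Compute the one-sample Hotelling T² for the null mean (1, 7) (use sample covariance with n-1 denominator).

Step 1 — sample mean vector:
  mean(X) = (5 + 5 + 2 + 3) / 4 = 15/4 = 3.75
  mean(Y) = (6 + 9 + 3 + 3) / 4 = 21/4 = 5.25
  x̄ = (3.75, 5.25),  deviation x̄ - mu_0 = (3.75, 5.25) - (1, 7) = (2.75, -1.75).

Step 2 — sample covariance matrix, S[i,j] = (1/(n-1)) · Σ_k (x_{k,i} - mean_i) · (x_{k,j} - mean_j), divisor n-1 = 3:
  S[X,X] = ((1.25)·(1.25) + (1.25)·(1.25) + (-1.75)·(-1.75) + (-0.75)·(-0.75)) / 3 = 6.75/3 = 2.25
  S[X,Y] = ((1.25)·(0.75) + (1.25)·(3.75) + (-1.75)·(-2.25) + (-0.75)·(-2.25)) / 3 = 11.25/3 = 3.75
  S[Y,Y] = ((0.75)·(0.75) + (3.75)·(3.75) + (-2.25)·(-2.25) + (-2.25)·(-2.25)) / 3 = 24.75/3 = 8.25
  S = [[2.25, 3.75],
 [3.75, 8.25]].

Step 3 — invert S. det(S) = 2.25·8.25 - (3.75)² = 4.5.
  S^{-1} = (1/det) · [[d, -b], [-b, a]] = [[1.8333, -0.8333],
 [-0.8333, 0.5]].

Step 4 — quadratic form (x̄ - mu_0)^T · S^{-1} · (x̄ - mu_0):
  S^{-1} · (x̄ - mu_0) = (6.5, -3.1667),
  (x̄ - mu_0)^T · [...] = (2.75)·(6.5) + (-1.75)·(-3.1667) = 23.4167.

Step 5 — scale by n: T² = 4 · 23.4167 = 93.6667.

T² ≈ 93.6667


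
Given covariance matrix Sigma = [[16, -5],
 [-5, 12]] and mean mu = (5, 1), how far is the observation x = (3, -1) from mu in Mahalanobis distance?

Step 1 — centre the observation: (x - mu) = (-2, -2).

Step 2 — invert Sigma. det(Sigma) = 16·12 - (-5)² = 167.
  Sigma^{-1} = (1/det) · [[d, -b], [-b, a]] = [[0.0719, 0.0299],
 [0.0299, 0.0958]].

Step 3 — form the quadratic (x - mu)^T · Sigma^{-1} · (x - mu):
  Sigma^{-1} · (x - mu) = (-0.2036, -0.2515).
  (x - mu)^T · [Sigma^{-1} · (x - mu)] = (-2)·(-0.2036) + (-2)·(-0.2515) = 0.9102.

Step 4 — take square root: d = √(0.9102) ≈ 0.954.

d(x, mu) = √(0.9102) ≈ 0.954


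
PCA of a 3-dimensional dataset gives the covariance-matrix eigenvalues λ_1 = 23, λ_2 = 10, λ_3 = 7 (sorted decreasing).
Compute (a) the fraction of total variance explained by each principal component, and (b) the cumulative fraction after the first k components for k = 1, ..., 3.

Step 1 — total variance = trace(Sigma) = Σ λ_i = 23 + 10 + 7 = 40.

Step 2 — fraction explained by component i = λ_i / Σ λ:
  PC1: 23/40 = 0.575
  PC2: 10/40 = 0.25
  PC3: 7/40 = 0.175

Step 3 — cumulative fraction after k components = (λ_1 + ... + λ_k) / Σ λ:
  k = 1: 23/40 = 0.575
  k = 2: (23 + 10)/40 = 33/40 = 0.825
  k = 3: (23 + 10 + 7)/40 = 40/40 = 1

Summary (fraction, with percent):

explained: PC1 0.575 (57.5%), PC2 0.25 (25%), PC3 0.175 (17.5%);  cumulative: 0.575, 0.825, 1


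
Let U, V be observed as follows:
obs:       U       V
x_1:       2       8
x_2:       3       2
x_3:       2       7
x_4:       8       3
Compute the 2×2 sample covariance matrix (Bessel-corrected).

Step 1 — column means:
  mean(U) = (2 + 3 + 2 + 8) / 4 = 15/4 = 3.75
  mean(V) = (8 + 2 + 7 + 3) / 4 = 20/4 = 5

Step 2 — sample covariance S[i,j] = (1/(n-1)) · Σ_k (x_{k,i} - mean_i) · (x_{k,j} - mean_j), with n-1 = 3.
  S[U,U] = ((-1.75)·(-1.75) + (-0.75)·(-0.75) + (-1.75)·(-1.75) + (4.25)·(4.25)) / 3 = 24.75/3 = 8.25
  S[U,V] = ((-1.75)·(3) + (-0.75)·(-3) + (-1.75)·(2) + (4.25)·(-2)) / 3 = -15/3 = -5
  S[V,V] = ((3)·(3) + (-3)·(-3) + (2)·(2) + (-2)·(-2)) / 3 = 26/3 = 8.6667

S is symmetric (S[j,i] = S[i,j]). Assembling:

S = [[8.25, -5],
 [-5, 8.6667]]


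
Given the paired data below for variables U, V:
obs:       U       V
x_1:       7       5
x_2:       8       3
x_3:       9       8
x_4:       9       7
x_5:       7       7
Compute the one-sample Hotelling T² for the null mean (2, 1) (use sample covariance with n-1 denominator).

Step 1 — sample mean vector:
  mean(U) = (7 + 8 + 9 + 9 + 7) / 5 = 40/5 = 8
  mean(V) = (5 + 3 + 8 + 7 + 7) / 5 = 30/5 = 6
  x̄ = (8, 6),  deviation x̄ - mu_0 = (8, 6) - (2, 1) = (6, 5).

Step 2 — sample covariance matrix, S[i,j] = (1/(n-1)) · Σ_k (x_{k,i} - mean_i) · (x_{k,j} - mean_j), divisor n-1 = 4:
  S[U,U] = ((-1)·(-1) + (0)·(0) + (1)·(1) + (1)·(1) + (-1)·(-1)) / 4 = 4/4 = 1
  S[U,V] = ((-1)·(-1) + (0)·(-3) + (1)·(2) + (1)·(1) + (-1)·(1)) / 4 = 3/4 = 0.75
  S[V,V] = ((-1)·(-1) + (-3)·(-3) + (2)·(2) + (1)·(1) + (1)·(1)) / 4 = 16/4 = 4
  S = [[1, 0.75],
 [0.75, 4]].

Step 3 — invert S. det(S) = 1·4 - (0.75)² = 3.4375.
  S^{-1} = (1/det) · [[d, -b], [-b, a]] = [[1.1636, -0.2182],
 [-0.2182, 0.2909]].

Step 4 — quadratic form (x̄ - mu_0)^T · S^{-1} · (x̄ - mu_0):
  S^{-1} · (x̄ - mu_0) = (5.8909, 0.1455),
  (x̄ - mu_0)^T · [...] = (6)·(5.8909) + (5)·(0.1455) = 36.0727.

Step 5 — scale by n: T² = 5 · 36.0727 = 180.3636.

T² ≈ 180.3636


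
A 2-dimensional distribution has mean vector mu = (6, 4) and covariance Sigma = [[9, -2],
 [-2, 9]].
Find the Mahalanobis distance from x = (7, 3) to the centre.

Step 1 — centre the observation: (x - mu) = (1, -1).

Step 2 — invert Sigma. det(Sigma) = 9·9 - (-2)² = 77.
  Sigma^{-1} = (1/det) · [[d, -b], [-b, a]] = [[0.1169, 0.026],
 [0.026, 0.1169]].

Step 3 — form the quadratic (x - mu)^T · Sigma^{-1} · (x - mu):
  Sigma^{-1} · (x - mu) = (0.0909, -0.0909).
  (x - mu)^T · [Sigma^{-1} · (x - mu)] = (1)·(0.0909) + (-1)·(-0.0909) = 0.1818.

Step 4 — take square root: d = √(0.1818) ≈ 0.4264.

d(x, mu) = √(0.1818) ≈ 0.4264


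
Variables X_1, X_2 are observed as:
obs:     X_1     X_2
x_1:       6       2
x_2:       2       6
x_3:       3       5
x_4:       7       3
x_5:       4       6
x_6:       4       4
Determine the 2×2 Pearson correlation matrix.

Step 1 — column means:
  mean(X_1) = (6 + 2 + 3 + 7 + 4 + 4) / 6 = 26/6 = 4.3333
  mean(X_2) = (2 + 6 + 5 + 3 + 6 + 4) / 6 = 26/6 = 4.3333

Step 2 — sample variances and covariances s[i,j] = (1/(n-1)) · Σ_k (x_{k,i} - mean_i) · (x_{k,j} - mean_j), with n-1 = 5:
  s[X_1,X_1] = ((1.6667)·(1.6667) + (-2.3333)·(-2.3333) + (-1.3333)·(-1.3333) + (2.6667)·(2.6667) + (-0.3333)·(-0.3333) + (-0.3333)·(-0.3333)) / 5 = 17.3333/5 = 3.4667
  s[X_1,X_2] = ((1.6667)·(-2.3333) + (-2.3333)·(1.6667) + (-1.3333)·(0.6667) + (2.6667)·(-1.3333) + (-0.3333)·(1.6667) + (-0.3333)·(-0.3333)) / 5 = -12.6667/5 = -2.5333
  s[X_2,X_2] = ((-2.3333)·(-2.3333) + (1.6667)·(1.6667) + (0.6667)·(0.6667) + (-1.3333)·(-1.3333) + (1.6667)·(1.6667) + (-0.3333)·(-0.3333)) / 5 = 13.3333/5 = 2.6667
  Sample standard deviations s_i = √(s[i,i]):
  s(X_1) = √(3.4667) = 1.8619
  s(X_2) = √(2.6667) = 1.633

Step 3 — r_{ij} = s_{ij} / (s_i · s_j):
  r[X_1,X_1] = 1 (diagonal).
  r[X_1,X_2] = -2.5333 / (1.8619 · 1.633) = -2.5333 / 3.0405 = -0.8332
  r[X_2,X_2] = 1 (diagonal).

R is symmetric with unit diagonal. Assembling:

R = [[1, -0.8332],
 [-0.8332, 1]]


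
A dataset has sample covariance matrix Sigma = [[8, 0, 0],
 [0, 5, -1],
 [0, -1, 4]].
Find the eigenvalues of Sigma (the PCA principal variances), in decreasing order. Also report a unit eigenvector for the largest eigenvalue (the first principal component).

Step 1 — characteristic polynomial p(λ) = det(λI - Sigma) = λ³ - tr·λ² + c_1·λ - det, where tr = trace, c_1 = sum of the principal 2×2 minors, det = det(Sigma):
  tr = 8 + 5 + 4 = 17,
  c_1 = (8·5 - (0)²) + (8·4 - (0)²) + (5·4 - (-1)²) = 40 + 32 + 19 = 91,
  det = 8·(5·4 - (-1)²) - (0)·((0)·4 - (-1)·(0)) + (0)·((0)·(-1) - 5·(0)) = 8·(19) - (0)·(0) + (0)·(0) = 152.
  So p(λ) = λ³ - 17λ² + 91λ - 152.
Step 2 — look for an integer root (rational root theorem: any rational root is an integer divisor of 152). Testing λ = 8:
  p(8) = 512 - 1088 + 728 - 152 = 0  ✓
  Dividing out (λ - 8): p(λ) = (λ - 8)(λ² - 9λ + 19).
Step 3 — remaining eigenvalues from the quadratic λ² - 9λ + 19 = 0:
  Δ = 9² - 4·19 = 81 - 76 = 5,  λ = (9 ± √5)/2 = (9 ± 2.2361)/2 ≈ 5.618 or 3.382.
  Sorted: λ_1 = 8,  λ_2 = 5.618,  λ_3 = 3.382  (check: sum = 17 = tr ✓).

Step 4 — unit eigenvector for λ_1 = 8: v spans the null space of (Sigma - λ_1 I), whose rows are
  r_1 = (0, 0, 0),  r_2 = (0, -3, -1),  r_3 = (0, -1, -4).
  v is orthogonal to every row, so take v ∝ r_2 × r_3 = ((-3)·(-4) - (-1)·(-1), (-1)·(0) - (0)·(-4), (0)·(-1) - (-3)·(0)) = (11, 0, 0).
  Rescale (divide by 11): u = (1, 0, 0).
  ||u|| = √((1)² + (0)² + (0)²) = √(1) = 1,  v_1 = u/||u|| ≈ (1, 0, 0) (||v_1|| = 1).

λ_1 = 8,  λ_2 = 5.618,  λ_3 = 3.382;  v_1 ≈ (1, 0, 0)


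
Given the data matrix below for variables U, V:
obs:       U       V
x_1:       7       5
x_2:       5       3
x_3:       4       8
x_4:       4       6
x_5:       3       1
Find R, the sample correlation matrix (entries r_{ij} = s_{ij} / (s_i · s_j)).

Step 1 — column means:
  mean(U) = (7 + 5 + 4 + 4 + 3) / 5 = 23/5 = 4.6
  mean(V) = (5 + 3 + 8 + 6 + 1) / 5 = 23/5 = 4.6

Step 2 — sample variances and covariances s[i,j] = (1/(n-1)) · Σ_k (x_{k,i} - mean_i) · (x_{k,j} - mean_j), with n-1 = 4:
  s[U,U] = ((2.4)·(2.4) + (0.4)·(0.4) + (-0.6)·(-0.6) + (-0.6)·(-0.6) + (-1.6)·(-1.6)) / 4 = 9.2/4 = 2.3
  s[U,V] = ((2.4)·(0.4) + (0.4)·(-1.6) + (-0.6)·(3.4) + (-0.6)·(1.4) + (-1.6)·(-3.6)) / 4 = 3.2/4 = 0.8
  s[V,V] = ((0.4)·(0.4) + (-1.6)·(-1.6) + (3.4)·(3.4) + (1.4)·(1.4) + (-3.6)·(-3.6)) / 4 = 29.2/4 = 7.3
  Sample standard deviations s_i = √(s[i,i]):
  s(U) = √(2.3) = 1.5166
  s(V) = √(7.3) = 2.7019

Step 3 — r_{ij} = s_{ij} / (s_i · s_j):
  r[U,U] = 1 (diagonal).
  r[U,V] = 0.8 / (1.5166 · 2.7019) = 0.8 / 4.0976 = 0.1952
  r[V,V] = 1 (diagonal).

R is symmetric with unit diagonal. Assembling:

R = [[1, 0.1952],
 [0.1952, 1]]


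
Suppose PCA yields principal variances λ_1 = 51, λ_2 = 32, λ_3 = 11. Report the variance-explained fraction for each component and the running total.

Step 1 — total variance = trace(Sigma) = Σ λ_i = 51 + 32 + 11 = 94.

Step 2 — fraction explained by component i = λ_i / Σ λ:
  PC1: 51/94 = 0.5426
  PC2: 32/94 = 0.3404
  PC3: 11/94 = 0.117

Step 3 — cumulative fraction after k components = (λ_1 + ... + λ_k) / Σ λ:
  k = 1: 51/94 = 0.5426
  k = 2: (51 + 32)/94 = 83/94 = 0.883
  k = 3: (51 + 32 + 11)/94 = 94/94 = 1

Summary (fraction, with percent):

explained: PC1 0.5426 (54.26%), PC2 0.3404 (34.04%), PC3 0.117 (11.7%);  cumulative: 0.5426, 0.883, 1


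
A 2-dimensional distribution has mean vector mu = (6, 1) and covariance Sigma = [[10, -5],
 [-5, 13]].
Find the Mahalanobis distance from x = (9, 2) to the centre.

Step 1 — centre the observation: (x - mu) = (3, 1).

Step 2 — invert Sigma. det(Sigma) = 10·13 - (-5)² = 105.
  Sigma^{-1} = (1/det) · [[d, -b], [-b, a]] = [[0.1238, 0.0476],
 [0.0476, 0.0952]].

Step 3 — form the quadratic (x - mu)^T · Sigma^{-1} · (x - mu):
  Sigma^{-1} · (x - mu) = (0.419, 0.2381).
  (x - mu)^T · [Sigma^{-1} · (x - mu)] = (3)·(0.419) + (1)·(0.2381) = 1.4952.

Step 4 — take square root: d = √(1.4952) ≈ 1.2228.

d(x, mu) = √(1.4952) ≈ 1.2228


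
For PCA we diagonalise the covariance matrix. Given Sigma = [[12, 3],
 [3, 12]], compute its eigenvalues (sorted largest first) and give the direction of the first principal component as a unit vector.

Step 1 — characteristic polynomial of 2×2 Sigma:
  det(Sigma - λI) = λ² - trace · λ + det = 0.
  trace = 12 + 12 = 24, det = 12·12 - (3)² = 135.
Step 2 — discriminant:
  Δ = trace² - 4·det = 576 - 540 = 36.
Step 3 — eigenvalues:
  λ = (trace ± √Δ)/2 = (24 ± 6)/2,
  λ_1 = 15,  λ_2 = 9.

Step 4 — unit eigenvector for λ_1: solve (Sigma - λ_1 I)v = 0. First row:
  (12 - 15)·v_x + (3)·v_y = 0, i.e. (-3)·v_x + (3)·v_y = 0,
  so v ∝ (b, λ_1 - a) = (3, 3) = u.
  ||u|| = √((3)² + (3)²) = √(18) ≈ 4.2426,
  v_1 = u/||u|| ≈ (0.7071, 0.7071) (||v_1|| = 1).

λ_1 = 15,  λ_2 = 9;  v_1 ≈ (0.7071, 0.7071)
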